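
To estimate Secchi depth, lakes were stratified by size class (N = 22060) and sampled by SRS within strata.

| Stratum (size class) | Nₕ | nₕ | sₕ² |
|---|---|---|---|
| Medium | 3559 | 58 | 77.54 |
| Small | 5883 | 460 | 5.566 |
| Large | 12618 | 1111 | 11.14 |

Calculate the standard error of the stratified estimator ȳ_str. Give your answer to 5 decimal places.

Var(ȳ_str) = Σₕ Wₕ²(1 − fₕ)sₕ²/nₕ with Wₕ = Nₕ/N, N = 22060.
Medium: Wₕ = 0.16133273; term = 0.16133273²·(1 − 0.01629671)·77.54/58 = 0.034229999.
Small: Wₕ = 0.26668178; term = 0.26668178²·(1 − 0.07819140)·5.566/460 = 7.9325498 × 10^-4.
Large: Wₕ = 0.57198549; term = 0.57198549²·(1 − 0.08804882)·11.14/1111 = 0.0029916636.
Sum = 0.038014918.
SE = √(0.038014918) = 0.19497.

0.19497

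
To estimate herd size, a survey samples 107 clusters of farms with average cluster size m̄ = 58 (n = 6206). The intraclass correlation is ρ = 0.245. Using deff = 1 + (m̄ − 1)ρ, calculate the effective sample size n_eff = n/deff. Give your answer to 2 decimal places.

deff = 1 + (58 − 1)·0.245 = 1 + 13.965 = 14.965.
n_eff = 6206 / 14.965 = 414.70.

414.70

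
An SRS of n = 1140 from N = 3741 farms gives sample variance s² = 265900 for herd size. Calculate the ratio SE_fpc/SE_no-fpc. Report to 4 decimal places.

f = n/N = 1140/3741 = 0.30473136.
SE_no-fpc = √(s²/n) = 15.272381; SE_fpc = √((1−f)s²/n) = 12.734534.
Ratio = √(1−f) = 0.83382771.

0.8338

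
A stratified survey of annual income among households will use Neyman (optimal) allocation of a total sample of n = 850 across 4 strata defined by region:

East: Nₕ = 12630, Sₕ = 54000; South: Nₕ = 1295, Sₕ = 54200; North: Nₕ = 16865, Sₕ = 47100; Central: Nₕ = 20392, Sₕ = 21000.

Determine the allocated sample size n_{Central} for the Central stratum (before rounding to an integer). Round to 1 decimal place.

Neyman allocation: nₕ = n·NₕSₕ / Σⱼ NⱼSⱼ.
Σ NⱼSⱼ = 12630·54000 + 1295·54200 + 16865·47100 + 20392·21000 = 1.9747825 × 10^9.
n_{Central} = 850·20392·21000 / (1.9747825 × 10^9) = 184.3.

184.3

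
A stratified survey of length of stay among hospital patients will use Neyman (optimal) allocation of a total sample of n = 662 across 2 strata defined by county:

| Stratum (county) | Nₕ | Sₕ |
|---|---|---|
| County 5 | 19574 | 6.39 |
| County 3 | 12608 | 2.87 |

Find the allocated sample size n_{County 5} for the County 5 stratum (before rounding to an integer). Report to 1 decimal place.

513.5

Neyman allocation: nₕ = n·NₕSₕ / Σⱼ NⱼSⱼ.
Σ NⱼSⱼ = 19574·6.39 + 12608·2.87 = 161262.82.
n_{County 5} = 662·19574·6.39 / 161262.82 = 513.5.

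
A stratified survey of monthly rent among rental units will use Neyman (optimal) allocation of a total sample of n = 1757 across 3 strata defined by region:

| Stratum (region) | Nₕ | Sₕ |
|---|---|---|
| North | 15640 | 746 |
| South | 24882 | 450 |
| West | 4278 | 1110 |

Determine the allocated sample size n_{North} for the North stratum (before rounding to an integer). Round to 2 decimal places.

742.39

Neyman allocation: nₕ = n·NₕSₕ / Σⱼ NⱼSⱼ.
Σ NⱼSⱼ = 15640·746 + 24882·450 + 4278·1110 = 2.761292 × 10^7.
n_{North} = 1757·15640·746 / (2.761292 × 10^7) = 742.39.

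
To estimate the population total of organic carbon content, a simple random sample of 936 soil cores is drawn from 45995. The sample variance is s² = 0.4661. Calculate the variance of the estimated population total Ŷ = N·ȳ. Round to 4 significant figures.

1.032 × 10^6

Var(Ŷ) = N²·Var(ȳ) = N²·(1 − n/N)·s²/n.
f = 936/45995 = 0.02035004; Var(ȳ) = 0.97964996·0.4661/936 = 4.8783638 × 10^-4.
Var(Ŷ) = 45995² · (4.8783638 × 10^-4) = 1.0320374 × 10^6.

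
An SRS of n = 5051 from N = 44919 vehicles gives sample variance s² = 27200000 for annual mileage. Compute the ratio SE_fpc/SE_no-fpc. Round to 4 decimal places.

f = n/N = 5051/44919 = 0.11244685.
SE_no-fpc = √(s²/n) = 73.383052; SE_fpc = √((1−f)s²/n) = 69.134202.
Ratio = √(1−f) = 0.94210039.

0.9421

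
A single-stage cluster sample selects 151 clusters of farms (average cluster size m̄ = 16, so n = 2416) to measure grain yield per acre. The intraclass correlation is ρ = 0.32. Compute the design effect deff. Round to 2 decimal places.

5.80

deff = 1 + (16 − 1)·0.32 = 1 + 4.8 = 5.8.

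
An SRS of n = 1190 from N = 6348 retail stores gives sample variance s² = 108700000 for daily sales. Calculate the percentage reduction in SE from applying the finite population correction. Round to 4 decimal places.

f = n/N = 1190/6348 = 0.18746062.
SE_no-fpc = √(s²/n) = 302.23259; SE_fpc = √((1−f)s²/n) = 272.43538.
Ratio = √(1−f) = 0.90140966. Reduction = 100·(1 − 0.90140966) = 9.8590%.

9.8590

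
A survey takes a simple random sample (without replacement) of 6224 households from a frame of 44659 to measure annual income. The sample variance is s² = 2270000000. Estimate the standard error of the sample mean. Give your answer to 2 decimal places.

Under SRS without replacement, Var(ȳ) = (1 − f)·s²/n with f = n/N = 6224/44659 = 0.13936720.
Var(ȳ) = (1 − 0.13936720)·2270000000/6224 = 0.86063280·364717.22 = 313887.6.
SE(ȳ) = √(313887.6) = 560.26.

560.26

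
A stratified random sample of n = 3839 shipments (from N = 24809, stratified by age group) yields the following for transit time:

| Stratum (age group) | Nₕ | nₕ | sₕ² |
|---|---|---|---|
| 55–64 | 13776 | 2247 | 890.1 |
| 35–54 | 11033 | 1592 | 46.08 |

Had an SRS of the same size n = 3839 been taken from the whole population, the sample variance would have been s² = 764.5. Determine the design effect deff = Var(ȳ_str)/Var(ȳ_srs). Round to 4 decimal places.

0.6364

Var(ȳ_str) = Σ Wₕ²(1−fₕ)sₕ²/nₕ with Wₕ = Nₕ/24809:
  55–64: (13776/24809)²·(1−2247/13776)·890.1/2247 = 0.10221908
  35–54: (11033/24809)²·(1−1592/11033)·46.08/1592 = 0.0048984931
  → Var(ȳ_str) = 0.10711757.
Var(ȳ_srs) = (1 − 3839/24809)·764.5/3839 = 0.16832497.
deff = 0.10711757 / 0.16832497 = 0.6364.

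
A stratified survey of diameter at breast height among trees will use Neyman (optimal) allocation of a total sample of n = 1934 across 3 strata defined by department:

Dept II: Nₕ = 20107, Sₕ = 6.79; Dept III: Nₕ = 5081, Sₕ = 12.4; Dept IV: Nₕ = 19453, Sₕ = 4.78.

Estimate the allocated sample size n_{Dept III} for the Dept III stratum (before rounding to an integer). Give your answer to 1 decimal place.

Neyman allocation: nₕ = n·NₕSₕ / Σⱼ NⱼSⱼ.
Σ NⱼSⱼ = 20107·6.79 + 5081·12.4 + 19453·4.78 = 292516.27.
n_{Dept III} = 1934·5081·12.4 / 292516.27 = 416.6.

416.6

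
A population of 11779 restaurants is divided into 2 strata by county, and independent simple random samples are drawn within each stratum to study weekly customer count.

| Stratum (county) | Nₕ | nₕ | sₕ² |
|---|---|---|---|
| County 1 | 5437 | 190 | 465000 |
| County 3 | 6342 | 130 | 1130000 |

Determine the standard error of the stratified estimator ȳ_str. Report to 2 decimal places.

Var(ȳ_str) = Σₕ Wₕ²(1 − fₕ)sₕ²/nₕ with Wₕ = Nₕ/N, N = 11779.
County 1: Wₕ = 0.46158418; term = 0.46158418²·(1 − 0.03494574)·465000/190 = 503.21422.
County 3: Wₕ = 0.53841582; term = 0.53841582²·(1 − 0.02049827)·1130000/130 = 2468.1749.
Sum = 2971.3891.
SE = √(2971.3891) = 54.51.

54.51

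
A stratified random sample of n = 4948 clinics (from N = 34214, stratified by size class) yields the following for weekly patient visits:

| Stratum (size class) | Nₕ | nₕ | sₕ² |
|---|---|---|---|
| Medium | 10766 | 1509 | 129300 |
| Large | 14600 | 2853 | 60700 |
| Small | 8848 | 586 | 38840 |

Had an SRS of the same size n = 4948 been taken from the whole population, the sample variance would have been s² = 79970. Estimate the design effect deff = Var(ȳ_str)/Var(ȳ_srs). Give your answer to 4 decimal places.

1.0526

Var(ȳ_str) = Σ Wₕ²(1−fₕ)sₕ²/nₕ with Wₕ = Nₕ/34214:
  Medium: (10766/34214)²·(1−1509/10766)·129300/1509 = 7.2950156
  Large: (14600/34214)²·(1−2853/14600)·60700/2853 = 3.1171596
  Small: (8848/34214)²·(1−586/8848)·38840/586 = 4.1390837
  → Var(ȳ_str) = 14.551259.
Var(ȳ_srs) = (1 − 4948/34214)·79970/4948 = 13.824738.
deff = 14.551259 / 13.824738 = 1.0526.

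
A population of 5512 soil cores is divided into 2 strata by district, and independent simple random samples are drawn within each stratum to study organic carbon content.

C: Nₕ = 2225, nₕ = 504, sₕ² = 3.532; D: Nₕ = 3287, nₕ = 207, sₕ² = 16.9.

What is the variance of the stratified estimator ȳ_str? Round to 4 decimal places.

Var(ȳ_str) = Σₕ Wₕ²(1 − fₕ)sₕ²/nₕ with Wₕ = Nₕ/N, N = 5512.
C: Wₕ = 0.40366473; term = 0.40366473²·(1 − 0.22651685)·3.532/504 = 8.8324793 × 10^-4.
D: Wₕ = 0.59633527; term = 0.59633527²·(1 − 0.06297536)·16.9/207 = 0.027204977.
Sum = 0.028088225.

0.0281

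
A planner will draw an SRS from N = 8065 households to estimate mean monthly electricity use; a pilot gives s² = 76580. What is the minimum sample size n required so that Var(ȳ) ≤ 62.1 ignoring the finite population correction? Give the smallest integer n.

Without fpc, n₀ = s²/D = 76580/62.1 = 1233.1723.
Rounding up, n = 1234.

1234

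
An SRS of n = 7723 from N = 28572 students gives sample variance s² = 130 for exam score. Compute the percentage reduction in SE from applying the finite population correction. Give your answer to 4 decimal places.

f = n/N = 7723/28572 = 0.27029959.
SE_no-fpc = √(s²/n) = 0.12974142; SE_fpc = √((1−f)s²/n) = 0.11082837.
Ratio = √(1−f) = 0.85422503. Reduction = 100·(1 − 0.85422503) = 14.5775%.

14.5775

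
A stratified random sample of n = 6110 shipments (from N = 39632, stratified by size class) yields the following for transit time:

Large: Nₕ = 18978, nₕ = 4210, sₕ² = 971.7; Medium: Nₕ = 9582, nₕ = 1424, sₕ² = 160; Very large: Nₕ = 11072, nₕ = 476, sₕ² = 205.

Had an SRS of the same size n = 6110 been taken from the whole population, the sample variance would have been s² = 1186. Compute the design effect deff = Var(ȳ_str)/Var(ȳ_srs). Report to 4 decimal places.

0.4808

Var(ȳ_str) = Σ Wₕ²(1−fₕ)sₕ²/nₕ with Wₕ = Nₕ/39632:
  Large: (18978/39632)²·(1−4210/18978)·971.7/4210 = 0.041184164
  Medium: (9582/39632)²·(1−1424/9582)·160/1424 = 0.0055918805
  Very large: (11072/39632)²·(1−476/11072)·205/476 = 0.032167918
  → Var(ȳ_str) = 0.078943963.
Var(ȳ_srs) = (1 − 6110/39632)·1186/6110 = 0.16418271.
deff = 0.078943963 / 0.16418271 = 0.4808.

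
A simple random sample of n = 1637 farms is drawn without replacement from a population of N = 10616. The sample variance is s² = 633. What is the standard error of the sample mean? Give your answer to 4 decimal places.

Under SRS without replacement, Var(ȳ) = (1 − f)·s²/n with f = n/N = 1637/10616 = 0.15420121.
Var(ȳ) = (1 − 0.15420121)·633/1637 = 0.84579879·0.38668296 = 0.32705598.
SE(ȳ) = √(0.32705598) = 0.5719.

0.5719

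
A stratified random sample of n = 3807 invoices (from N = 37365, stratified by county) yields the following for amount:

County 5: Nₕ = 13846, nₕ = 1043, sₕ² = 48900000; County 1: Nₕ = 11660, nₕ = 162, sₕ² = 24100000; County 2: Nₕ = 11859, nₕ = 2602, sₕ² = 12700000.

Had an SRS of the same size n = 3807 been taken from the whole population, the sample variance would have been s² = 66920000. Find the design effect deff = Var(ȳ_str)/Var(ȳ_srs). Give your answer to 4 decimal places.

1.3063

Var(ȳ_str) = Σ Wₕ²(1−fₕ)sₕ²/nₕ with Wₕ = Nₕ/37365:
  County 5: (13846/37365)²·(1−1043/13846)·48900000/1043 = 5952.9283
  County 1: (11660/37365)²·(1−162/11660)·24100000/162 = 14285.417
  County 2: (11859/37365)²·(1−2602/11859)·12700000/2602 = 383.78216
  → Var(ȳ_str) = 20622.127.
Var(ȳ_srs) = (1 − 3807/37365)·66920000/3807 = 15787.165.
deff = 20622.127 / 15787.165 = 1.3063.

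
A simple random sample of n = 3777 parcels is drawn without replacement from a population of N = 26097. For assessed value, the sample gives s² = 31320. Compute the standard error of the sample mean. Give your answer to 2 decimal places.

2.66

Under SRS without replacement, Var(ȳ) = (1 − f)·s²/n with f = n/N = 3777/26097 = 0.14472928.
Var(ȳ) = (1 − 0.14472928)·31320/3777 = 0.85527072·8.2922955 = 7.0921575.
SE(ȳ) = √(7.0921575) = 2.66.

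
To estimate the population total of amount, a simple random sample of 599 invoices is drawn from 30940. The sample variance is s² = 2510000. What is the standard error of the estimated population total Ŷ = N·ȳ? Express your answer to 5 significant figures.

1.9833 × 10^6

Var(Ŷ) = N²·Var(ȳ) = N²·(1 − n/N)·s²/n.
f = 599/30940 = 0.01936005; Var(ȳ) = 0.98063995·2510000/599 = 4109.1924.
Var(Ŷ) = 30940² · 4109.1924 = 3.9336625 × 10^12.
SE(Ŷ) = √(3.9336625 × 10^12) = 1.9833 × 10^6.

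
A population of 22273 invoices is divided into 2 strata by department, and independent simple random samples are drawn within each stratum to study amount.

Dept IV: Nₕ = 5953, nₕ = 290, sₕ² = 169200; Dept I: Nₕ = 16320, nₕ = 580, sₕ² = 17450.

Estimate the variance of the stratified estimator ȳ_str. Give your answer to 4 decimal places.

55.2274

Var(ȳ_str) = Σₕ Wₕ²(1 − fₕ)sₕ²/nₕ with Wₕ = Nₕ/N, N = 22273.
Dept IV: Wₕ = 0.26727428; term = 0.26727428²·(1 − 0.04871493)·169200/290 = 39.648556.
Dept I: Wₕ = 0.73272572; term = 0.73272572²·(1 − 0.03553922)·17450/580 = 15.578832.
Sum = 55.227388.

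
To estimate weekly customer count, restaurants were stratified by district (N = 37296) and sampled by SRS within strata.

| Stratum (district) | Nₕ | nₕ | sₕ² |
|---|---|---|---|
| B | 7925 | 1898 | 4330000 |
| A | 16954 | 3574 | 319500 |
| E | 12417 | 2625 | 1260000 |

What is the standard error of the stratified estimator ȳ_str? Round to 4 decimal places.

Var(ȳ_str) = Σₕ Wₕ²(1 − fₕ)sₕ²/nₕ with Wₕ = Nₕ/N, N = 37296.
B: Wₕ = 0.21248927; term = 0.21248927²·(1 − 0.23949527)·4330000/1898 = 78.337127.
A: Wₕ = 0.45457958; term = 0.45457958²·(1 − 0.21080571)·319500/3574 = 14.578743.
E: Wₕ = 0.33293115; term = 0.33293115²·(1 − 0.21140372)·1260000/2625 = 41.957037.
Sum = 134.87291.
SE = √(134.87291) = 11.6135.

11.6135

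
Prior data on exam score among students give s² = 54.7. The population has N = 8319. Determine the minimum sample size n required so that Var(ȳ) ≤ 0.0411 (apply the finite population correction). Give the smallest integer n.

Without fpc, n₀ = s²/D = 54.7/0.0411 = 1330.9002.
With fpc, (1 − n/N)·s²/n ≤ D requires n ≥ n₀/(1 + n₀/N) = 1330.9002/(1 + 1330.9002/8319) = 1147.3444.
Rounding up, n = 1148.

1148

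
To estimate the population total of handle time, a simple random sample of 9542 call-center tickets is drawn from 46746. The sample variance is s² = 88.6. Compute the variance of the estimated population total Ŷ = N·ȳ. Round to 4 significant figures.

Var(Ŷ) = N²·Var(ȳ) = N²·(1 − n/N)·s²/n.
f = 9542/46746 = 0.20412442; Var(ȳ) = 0.79587558·88.6/9542 = 0.0073899158.
Var(Ŷ) = 46746² · 0.0073899158 = 1.6148359 × 10^7.

1.615 × 10^7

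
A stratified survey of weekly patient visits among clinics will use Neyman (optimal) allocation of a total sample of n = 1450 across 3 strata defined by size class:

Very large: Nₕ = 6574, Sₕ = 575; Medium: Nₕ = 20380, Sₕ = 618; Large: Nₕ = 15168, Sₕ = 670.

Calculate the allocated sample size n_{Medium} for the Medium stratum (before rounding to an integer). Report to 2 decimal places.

Neyman allocation: nₕ = n·NₕSₕ / Σⱼ NⱼSⱼ.
Σ NⱼSⱼ = 6574·575 + 20380·618 + 15168·670 = 2.653745 × 10^7.
n_{Medium} = 1450·20380·618 / (2.653745 × 10^7) = 688.18.

688.18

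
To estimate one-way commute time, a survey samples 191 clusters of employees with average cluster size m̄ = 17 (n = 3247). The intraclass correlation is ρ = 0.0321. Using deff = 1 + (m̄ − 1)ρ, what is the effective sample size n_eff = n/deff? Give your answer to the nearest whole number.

deff = 1 + (17 − 1)·0.0321 = 1 + 0.5136 = 1.5136.
n_eff = 3247 / 1.5136 = 2145.

2145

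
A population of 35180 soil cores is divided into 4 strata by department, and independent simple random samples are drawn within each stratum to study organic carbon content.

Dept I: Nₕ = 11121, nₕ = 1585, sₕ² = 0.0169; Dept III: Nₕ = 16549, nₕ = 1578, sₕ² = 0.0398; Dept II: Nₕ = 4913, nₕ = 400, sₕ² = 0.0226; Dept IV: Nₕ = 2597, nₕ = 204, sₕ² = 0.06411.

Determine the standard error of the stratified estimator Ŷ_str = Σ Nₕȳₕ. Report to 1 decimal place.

102.9

Var(Ŷ_str) = Σₕ Nₕ²(1 − fₕ)sₕ²/nₕ.
Dept I: 11121²·(1 − 1585/11121)·0.0169/1585 = 1130.7524.
Dept III: 16549²·(1 − 1578/16549)·0.0398/1578 = 6248.829.
Dept II: 4913²·(1 − 400/4913)·0.0226/400 = 1252.7388.
Dept IV: 2597²·(1 − 204/2597)·0.06411/204 = 1953.036.
Sum = 10585.356.
SE = √(10585.356) = 102.9.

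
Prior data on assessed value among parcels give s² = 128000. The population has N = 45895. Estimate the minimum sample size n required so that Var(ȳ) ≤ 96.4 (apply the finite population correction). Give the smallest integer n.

1291

Without fpc, n₀ = s²/D = 128000/96.4 = 1327.8008.
With fpc, (1 − n/N)·s²/n ≤ D requires n ≥ n₀/(1 + n₀/N) = 1327.8008/(1 + 1327.8008/45895) = 1290.4660.
Rounding up, n = 1291.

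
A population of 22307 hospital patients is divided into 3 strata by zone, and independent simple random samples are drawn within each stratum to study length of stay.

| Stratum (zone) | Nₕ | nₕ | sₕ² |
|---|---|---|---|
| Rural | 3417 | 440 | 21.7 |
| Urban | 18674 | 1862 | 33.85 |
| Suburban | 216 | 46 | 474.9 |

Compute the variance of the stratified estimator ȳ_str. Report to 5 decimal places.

0.01324

Var(ȳ_str) = Σₕ Wₕ²(1 − fₕ)sₕ²/nₕ with Wₕ = Nₕ/N, N = 22307.
Rural: Wₕ = 0.15318062; term = 0.15318062²·(1 − 0.12876793)·21.7/440 = 0.0010082043.
Urban: Wₕ = 0.83713632; term = 0.83713632²·(1 − 0.09971083)·33.85/1862 = 0.011469735.
Suburban: Wₕ = 0.00968306; term = 0.00968306²·(1 − 0.21296296)·474.9/46 = 7.6184159 × 10^-4.
Sum = 0.013239781.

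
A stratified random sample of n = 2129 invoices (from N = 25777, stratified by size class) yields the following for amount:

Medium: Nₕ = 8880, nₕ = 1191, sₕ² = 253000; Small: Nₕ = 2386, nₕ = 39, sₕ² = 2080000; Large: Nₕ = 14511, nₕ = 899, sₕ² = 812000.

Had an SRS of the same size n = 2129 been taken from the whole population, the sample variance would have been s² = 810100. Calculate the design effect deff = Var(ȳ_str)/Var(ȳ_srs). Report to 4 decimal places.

Var(ȳ_str) = Σ Wₕ²(1−fₕ)sₕ²/nₕ with Wₕ = Nₕ/25777:
  Medium: (8880/25777)²·(1−1191/8880)·253000/1191 = 21.828648
  Small: (2386/25777)²·(1−39/2386)·2080000/39 = 449.48739
  Large: (14511/25777)²·(1−899/14511)·812000/899 = 268.50407
  → Var(ȳ_str) = 739.82011.
Var(ȳ_srs) = (1 − 2129/25777)·810100/2129 = 349.08004.
deff = 739.82011 / 349.08004 = 2.1193.

2.1193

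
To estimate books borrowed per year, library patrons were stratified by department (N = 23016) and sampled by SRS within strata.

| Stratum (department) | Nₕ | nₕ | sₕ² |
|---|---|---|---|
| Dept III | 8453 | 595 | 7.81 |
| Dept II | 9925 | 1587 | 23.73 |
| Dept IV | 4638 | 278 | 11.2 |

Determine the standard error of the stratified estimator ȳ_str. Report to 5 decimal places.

Var(ȳ_str) = Σₕ Wₕ²(1 − fₕ)sₕ²/nₕ with Wₕ = Nₕ/N, N = 23016.
Dept III: Wₕ = 0.36726625; term = 0.36726625²·(1 − 0.07038921)·7.81/595 = 0.0016458766.
Dept II: Wₕ = 0.43122176; term = 0.43122176²·(1 − 0.15989924)·23.73/1587 = 0.0023358961.
Dept IV: Wₕ = 0.20151199; term = 0.20151199²·(1 − 0.05993963)·11.2/278 = 0.0015379094.
Sum = 0.0055196821.
SE = √(0.0055196821) = 0.07429.

0.07429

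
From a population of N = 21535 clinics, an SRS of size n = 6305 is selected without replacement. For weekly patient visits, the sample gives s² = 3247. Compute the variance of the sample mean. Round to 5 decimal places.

Under SRS without replacement, Var(ȳ) = (1 − f)·s²/n with f = n/N = 6305/21535 = 0.29277920.
Var(ȳ) = (1 − 0.29277920)·3247/6305 = 0.70722080·0.5149881 = 0.3642103.

0.36421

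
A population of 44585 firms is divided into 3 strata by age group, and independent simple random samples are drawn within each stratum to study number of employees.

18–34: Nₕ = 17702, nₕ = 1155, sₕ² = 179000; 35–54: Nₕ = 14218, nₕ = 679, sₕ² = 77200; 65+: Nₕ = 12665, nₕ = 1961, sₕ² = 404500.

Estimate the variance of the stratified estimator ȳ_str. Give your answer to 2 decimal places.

Var(ȳ_str) = Σₕ Wₕ²(1 − fₕ)sₕ²/nₕ with Wₕ = Nₕ/N, N = 44585.
18–34: Wₕ = 0.39703936; term = 0.39703936²·(1 − 0.06524686)·179000/1155 = 22.836793.
35–54: Wₕ = 0.31889649; term = 0.31889649²·(1 − 0.04775637)·77200/679 = 11.010197.
65+: Wₕ = 0.28406415; term = 0.28406415²·(1 − 0.15483616)·404500/1961 = 14.067427.
Sum = 47.914417.

47.91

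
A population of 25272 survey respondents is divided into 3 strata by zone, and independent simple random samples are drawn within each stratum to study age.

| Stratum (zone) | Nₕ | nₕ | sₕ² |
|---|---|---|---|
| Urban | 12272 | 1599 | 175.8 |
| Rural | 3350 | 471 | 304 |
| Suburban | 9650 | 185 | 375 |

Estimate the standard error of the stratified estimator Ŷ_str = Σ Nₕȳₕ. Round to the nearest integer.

14345

Var(Ŷ_str) = Σₕ Nₕ²(1 − fₕ)sₕ²/nₕ.
Urban: 12272²·(1 − 1599/12272)·175.8/1599 = 1.4400324 × 10^7.
Rural: 3350²·(1 − 471/3350)·304/471 = 6.224997 × 10^6.
Suburban: 9650²·(1 − 185/9650)·375/185 = 1.8514307 × 10^8.
Sum = 2.0576839 × 10^8.
SE = √(2.0576839 × 10^8) = 14345.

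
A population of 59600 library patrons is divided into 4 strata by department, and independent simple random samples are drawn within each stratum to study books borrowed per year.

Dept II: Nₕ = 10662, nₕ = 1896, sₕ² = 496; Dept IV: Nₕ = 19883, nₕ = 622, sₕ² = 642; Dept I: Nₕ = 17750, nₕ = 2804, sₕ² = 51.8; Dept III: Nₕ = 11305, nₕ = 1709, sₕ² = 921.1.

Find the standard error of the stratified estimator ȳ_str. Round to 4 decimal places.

Var(ȳ_str) = Σₕ Wₕ²(1 − fₕ)sₕ²/nₕ with Wₕ = Nₕ/N, N = 59600.
Dept II: Wₕ = 0.17889262; term = 0.17889262²·(1 − 0.17782780)·496/1896 = 0.0068832092.
Dept IV: Wₕ = 0.33360738; term = 0.33360738²·(1 − 0.03128301)·642/622 = 0.11127891.
Dept I: Wₕ = 0.29781879; term = 0.29781879²·(1 − 0.15797183)·51.8/2804 = 0.0013796933.
Dept III: Wₕ = 0.18968121; term = 0.18968121²·(1 − 0.15117205)·921.1/1709 = 0.01646012.
Sum = 0.13600193.
SE = √(0.13600193) = 0.3688.

0.3688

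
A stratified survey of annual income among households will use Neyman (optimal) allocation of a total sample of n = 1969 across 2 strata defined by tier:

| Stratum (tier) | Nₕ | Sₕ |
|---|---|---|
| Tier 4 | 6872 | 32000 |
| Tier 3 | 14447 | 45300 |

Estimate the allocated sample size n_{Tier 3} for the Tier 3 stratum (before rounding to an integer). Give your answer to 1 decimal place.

Neyman allocation: nₕ = n·NₕSₕ / Σⱼ NⱼSⱼ.
Σ NⱼSⱼ = 6872·32000 + 14447·45300 = 8.743531 × 10^8.
n_{Tier 3} = 1969·14447·45300 / (8.743531 × 10^8) = 1473.8.

1473.8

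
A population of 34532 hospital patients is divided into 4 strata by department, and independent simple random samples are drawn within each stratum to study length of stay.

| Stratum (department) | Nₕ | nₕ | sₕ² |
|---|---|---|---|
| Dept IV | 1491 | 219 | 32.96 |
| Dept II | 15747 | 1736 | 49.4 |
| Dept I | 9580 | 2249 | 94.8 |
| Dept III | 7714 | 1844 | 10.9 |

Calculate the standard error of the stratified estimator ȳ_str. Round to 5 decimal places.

0.09062

Var(ȳ_str) = Σₕ Wₕ²(1 − fₕ)sₕ²/nₕ with Wₕ = Nₕ/N, N = 34532.
Dept IV: Wₕ = 0.04317734; term = 0.04317734²·(1 − 0.14688129)·32.96/219 = 2.3936706 × 10^-4.
Dept II: Wₕ = 0.45601182; term = 0.45601182²·(1 − 0.11024322)·49.4/1736 = 0.0052650285.
Dept I: Wₕ = 0.27742384; term = 0.27742384²·(1 − 0.23475992)·94.8/2249 = 0.0024825851.
Dept III: Wₕ = 0.22338700; term = 0.22338700²·(1 − 0.23904589)·10.9/1844 = 2.2446046 × 10^-4.
Sum = 0.0082114411.
SE = √(0.0082114411) = 0.09062.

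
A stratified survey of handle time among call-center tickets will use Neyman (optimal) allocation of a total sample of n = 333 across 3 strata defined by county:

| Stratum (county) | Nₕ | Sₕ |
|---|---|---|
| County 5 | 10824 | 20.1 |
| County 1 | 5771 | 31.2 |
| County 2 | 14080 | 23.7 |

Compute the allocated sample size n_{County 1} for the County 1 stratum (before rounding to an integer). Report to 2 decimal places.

Neyman allocation: nₕ = n·NₕSₕ / Σⱼ NⱼSⱼ.
Σ NⱼSⱼ = 10824·20.1 + 5771·31.2 + 14080·23.7 = 731313.6.
n_{County 1} = 333·5771·31.2 / 731313.6 = 81.99.

81.99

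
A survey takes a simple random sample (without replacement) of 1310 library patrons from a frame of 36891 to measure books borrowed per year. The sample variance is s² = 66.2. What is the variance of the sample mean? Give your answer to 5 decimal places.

0.04874

Under SRS without replacement, Var(ȳ) = (1 − f)·s²/n with f = n/N = 1310/36891 = 0.03551002.
Var(ȳ) = (1 − 0.03551002)·66.2/1310 = 0.96448998·0.050534351 = 0.048739876.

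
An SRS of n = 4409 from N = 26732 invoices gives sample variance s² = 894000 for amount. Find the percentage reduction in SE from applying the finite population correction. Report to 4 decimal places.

8.6180

f = n/N = 4409/26732 = 0.16493341.
SE_no-fpc = √(s²/n) = 14.23963; SE_fpc = √((1−f)s²/n) = 13.012456.
Ratio = √(1−f) = 0.91381978. Reduction = 100·(1 − 0.91381978) = 8.6180%.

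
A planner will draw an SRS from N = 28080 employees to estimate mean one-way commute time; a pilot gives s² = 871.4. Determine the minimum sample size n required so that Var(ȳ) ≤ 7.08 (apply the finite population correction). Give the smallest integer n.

123

Without fpc, n₀ = s²/D = 871.4/7.08 = 123.0791.
With fpc, (1 − n/N)·s²/n ≤ D requires n ≥ n₀/(1 + n₀/N) = 123.0791/(1 + 123.0791/28080) = 122.5420.
Rounding up, n = 123.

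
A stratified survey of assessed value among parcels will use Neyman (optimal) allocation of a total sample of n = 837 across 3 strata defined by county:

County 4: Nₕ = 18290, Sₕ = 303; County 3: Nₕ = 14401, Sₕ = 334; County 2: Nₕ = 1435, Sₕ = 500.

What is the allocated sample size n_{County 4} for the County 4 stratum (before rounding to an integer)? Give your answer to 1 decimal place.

Neyman allocation: nₕ = n·NₕSₕ / Σⱼ NⱼSⱼ.
Σ NⱼSⱼ = 18290·303 + 14401·334 + 1435·500 = 1.1069304 × 10^7.
n_{County 4} = 837·18290·303 / (1.1069304 × 10^7) = 419.0.

419.0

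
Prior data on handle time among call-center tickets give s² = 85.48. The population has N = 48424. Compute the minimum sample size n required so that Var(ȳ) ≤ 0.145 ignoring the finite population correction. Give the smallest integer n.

Without fpc, n₀ = s²/D = 85.48/0.145 = 589.5172.
Rounding up, n = 590.

590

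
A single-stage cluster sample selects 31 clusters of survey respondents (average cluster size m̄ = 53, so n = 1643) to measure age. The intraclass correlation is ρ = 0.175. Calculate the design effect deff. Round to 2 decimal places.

10.10

deff = 1 + (53 − 1)·0.175 = 1 + 9.1 = 10.1.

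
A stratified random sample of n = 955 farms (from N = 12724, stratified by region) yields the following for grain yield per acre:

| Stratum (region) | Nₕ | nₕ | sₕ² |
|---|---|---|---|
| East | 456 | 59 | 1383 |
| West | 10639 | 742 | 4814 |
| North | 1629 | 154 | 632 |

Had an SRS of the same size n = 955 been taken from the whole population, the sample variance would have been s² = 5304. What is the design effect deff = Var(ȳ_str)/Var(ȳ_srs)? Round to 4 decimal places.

Var(ȳ_str) = Σ Wₕ²(1−fₕ)sₕ²/nₕ with Wₕ = Nₕ/12724:
  East: (456/12724)²·(1−59/456)·1383/59 = 0.026210674
  West: (10639/12724)²·(1−742/10639)·4814/742 = 4.219483
  North: (1629/12724)²·(1−154/1629)·632/154 = 0.060906289
  → Var(ȳ_str) = 4.3066.
Var(ȳ_srs) = (1 − 955/12724)·5304/955 = 5.1370767.
deff = 4.3066 / 5.1370767 = 0.8383.

0.8383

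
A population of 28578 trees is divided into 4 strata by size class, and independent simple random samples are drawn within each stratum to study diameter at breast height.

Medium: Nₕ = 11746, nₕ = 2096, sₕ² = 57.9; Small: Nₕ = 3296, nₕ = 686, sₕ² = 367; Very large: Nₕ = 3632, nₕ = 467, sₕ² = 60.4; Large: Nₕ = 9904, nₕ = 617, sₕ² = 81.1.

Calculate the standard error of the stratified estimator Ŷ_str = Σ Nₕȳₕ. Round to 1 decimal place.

Var(Ŷ_str) = Σₕ Nₕ²(1 − fₕ)sₕ²/nₕ.
Medium: 11746²·(1 − 2096/11746)·57.9/2096 = 3.1311552 × 10^6.
Small: 3296²·(1 − 686/3296)·367/686 = 4.6022442 × 10^6.
Very large: 3632²·(1 − 467/3632)·60.4/467 = 1.4867557 × 10^6.
Large: 9904²·(1 − 617/9904)·81.1/617 = 1.2089874 × 10^7.
Sum = 2.1310029 × 10^7.
SE = √(2.1310029 × 10^7) = 4616.3.

4616.3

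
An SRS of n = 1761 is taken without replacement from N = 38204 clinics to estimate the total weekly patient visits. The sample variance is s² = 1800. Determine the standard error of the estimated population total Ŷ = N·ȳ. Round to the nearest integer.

Var(Ŷ) = N²·Var(ȳ) = N²·(1 − n/N)·s²/n.
f = 1761/38204 = 0.04609465; Var(ȳ) = 0.95390535·1800/1761 = 0.97503102.
Var(Ŷ) = 38204² · 0.97503102 = 1.4231023 × 10^9.
SE(Ŷ) = √(1.4231023 × 10^9) = 37724.

37724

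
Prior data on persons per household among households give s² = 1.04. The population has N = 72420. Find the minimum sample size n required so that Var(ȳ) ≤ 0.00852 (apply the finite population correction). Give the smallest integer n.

Without fpc, n₀ = s²/D = 1.04/0.00852 = 122.0657.
With fpc, (1 − n/N)·s²/n ≤ D requires n ≥ n₀/(1 + n₀/N) = 122.0657/(1 + 122.0657/72420) = 121.8603.
Rounding up, n = 122.

122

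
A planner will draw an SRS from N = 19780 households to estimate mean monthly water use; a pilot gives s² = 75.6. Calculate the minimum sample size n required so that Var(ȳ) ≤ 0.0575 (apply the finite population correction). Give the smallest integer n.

Without fpc, n₀ = s²/D = 75.6/0.0575 = 1314.7826.
With fpc, (1 − n/N)·s²/n ≤ D requires n ≥ n₀/(1 + n₀/N) = 1314.7826/(1 + 1314.7826/19780) = 1232.8356.
Rounding up, n = 1233.

1233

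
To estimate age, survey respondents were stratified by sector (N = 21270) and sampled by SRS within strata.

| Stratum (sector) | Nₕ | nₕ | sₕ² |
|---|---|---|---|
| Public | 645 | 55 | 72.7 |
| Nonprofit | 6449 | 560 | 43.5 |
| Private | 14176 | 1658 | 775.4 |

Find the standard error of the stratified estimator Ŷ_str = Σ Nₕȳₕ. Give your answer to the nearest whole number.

Var(Ŷ_str) = Σₕ Nₕ²(1 − fₕ)sₕ²/nₕ.
Public: 645²·(1 − 55/645)·72.7/55 = 503017.91.
Nonprofit: 6449²·(1 − 560/6449)·43.5/560 = 2.9500893 × 10^6.
Private: 14176²·(1 − 1658/14176)·775.4/1658 = 8.2990794 × 10^7.
Sum = 8.6443901 × 10^7.
SE = √(8.6443901 × 10^7) = 9298.

9298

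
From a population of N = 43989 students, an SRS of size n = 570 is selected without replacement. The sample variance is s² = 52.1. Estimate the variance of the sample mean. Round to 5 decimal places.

Under SRS without replacement, Var(ȳ) = (1 − f)·s²/n with f = n/N = 570/43989 = 0.01295778.
Var(ȳ) = (1 − 0.01295778)·52.1/570 = 0.98704222·0.091403509 = 0.090219122.

0.09022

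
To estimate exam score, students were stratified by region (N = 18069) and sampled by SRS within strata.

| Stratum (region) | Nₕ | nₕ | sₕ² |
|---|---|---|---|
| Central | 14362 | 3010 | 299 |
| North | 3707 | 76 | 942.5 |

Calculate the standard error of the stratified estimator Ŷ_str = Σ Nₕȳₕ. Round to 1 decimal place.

13532.1

Var(Ŷ_str) = Σₕ Nₕ²(1 − fₕ)sₕ²/nₕ.
Central: 14362²·(1 − 3010/14362)·299/3010 = 1.6195412 × 10^7.
North: 3707²·(1 − 76/3707)·942.5/76 = 1.6692316 × 10^8.
Sum = 1.8311857 × 10^8.
SE = √(1.8311857 × 10^8) = 13532.1.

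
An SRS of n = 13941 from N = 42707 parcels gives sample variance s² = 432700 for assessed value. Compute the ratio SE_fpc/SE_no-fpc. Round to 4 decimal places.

0.8207

f = n/N = 13941/42707 = 0.32643361.
SE_no-fpc = √(s²/n) = 5.5711709; SE_fpc = √((1−f)s²/n) = 4.5723208.
Ratio = √(1−f) = 0.82071091.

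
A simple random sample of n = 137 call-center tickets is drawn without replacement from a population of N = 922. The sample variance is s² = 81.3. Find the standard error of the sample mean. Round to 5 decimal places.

0.71081

Under SRS without replacement, Var(ȳ) = (1 − f)·s²/n with f = n/N = 137/922 = 0.14859002.
Var(ȳ) = (1 − 0.14859002)·81.3/137 = 0.85140998·0.59343066 = 0.50525278.
SE(ȳ) = √(0.50525278) = 0.71081.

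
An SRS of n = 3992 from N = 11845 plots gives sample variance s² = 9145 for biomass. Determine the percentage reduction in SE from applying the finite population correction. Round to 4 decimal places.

f = n/N = 3992/11845 = 0.33701984.
SE_no-fpc = √(s²/n) = 1.5135494; SE_fpc = √((1−f)s²/n) = 1.2323863.
Ratio = √(1−f) = 0.81423594. Reduction = 100·(1 − 0.81423594) = 18.5764%.

18.5764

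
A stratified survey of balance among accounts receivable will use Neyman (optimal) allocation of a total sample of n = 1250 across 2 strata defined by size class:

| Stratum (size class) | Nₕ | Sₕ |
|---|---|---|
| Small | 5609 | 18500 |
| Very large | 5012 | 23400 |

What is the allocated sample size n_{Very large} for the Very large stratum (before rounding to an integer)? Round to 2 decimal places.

663.21

Neyman allocation: nₕ = n·NₕSₕ / Σⱼ NⱼSⱼ.
Σ NⱼSⱼ = 5609·18500 + 5012·23400 = 2.210473 × 10^8.
n_{Very large} = 1250·5012·23400 / (2.210473 × 10^8) = 663.21.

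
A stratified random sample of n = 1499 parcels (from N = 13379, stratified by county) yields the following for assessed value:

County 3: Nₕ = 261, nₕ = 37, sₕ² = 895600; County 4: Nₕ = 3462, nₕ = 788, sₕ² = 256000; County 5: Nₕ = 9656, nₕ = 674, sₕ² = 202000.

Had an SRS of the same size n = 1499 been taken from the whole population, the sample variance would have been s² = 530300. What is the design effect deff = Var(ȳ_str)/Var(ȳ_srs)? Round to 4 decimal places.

Var(ȳ_str) = Σ Wₕ²(1−fₕ)sₕ²/nₕ with Wₕ = Nₕ/13379:
  County 3: (261/13379)²·(1−37/261)·895600/37 = 7.9059412
  County 4: (3462/13379)²·(1−788/3462)·256000/788 = 16.801765
  County 5: (9656/13379)²·(1−674/9656)·202000/674 = 145.216
  → Var(ȳ_str) = 169.92371.
Var(ȳ_srs) = (1 − 1499/13379)·530300/1499 = 314.13244.
deff = 169.92371 / 314.13244 = 0.5409.

0.5409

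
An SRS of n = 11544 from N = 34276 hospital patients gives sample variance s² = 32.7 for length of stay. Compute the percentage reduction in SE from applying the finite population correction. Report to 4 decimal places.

f = n/N = 11544/34276 = 0.33679543.
SE_no-fpc = √(s²/n) = 0.053222555; SE_fpc = √((1−f)s²/n) = 0.043343051.
Ratio = √(1−f) = 0.81437373. Reduction = 100·(1 − 0.81437373) = 18.5626%.

18.5626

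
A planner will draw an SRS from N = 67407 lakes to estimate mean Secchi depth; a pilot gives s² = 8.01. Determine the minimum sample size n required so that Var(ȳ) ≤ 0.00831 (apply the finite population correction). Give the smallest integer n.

Without fpc, n₀ = s²/D = 8.01/0.00831 = 963.8989.
With fpc, (1 − n/N)·s²/n ≤ D requires n ≥ n₀/(1 + n₀/N) = 963.8989/(1 + 963.8989/67407) = 950.3098.
Rounding up, n = 951.

951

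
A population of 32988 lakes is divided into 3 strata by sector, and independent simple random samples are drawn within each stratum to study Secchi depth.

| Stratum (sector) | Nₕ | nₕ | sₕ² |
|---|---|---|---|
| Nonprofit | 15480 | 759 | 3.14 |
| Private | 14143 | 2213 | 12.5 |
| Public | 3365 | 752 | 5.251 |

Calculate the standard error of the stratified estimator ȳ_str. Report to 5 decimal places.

Var(ȳ_str) = Σₕ Wₕ²(1 − fₕ)sₕ²/nₕ with Wₕ = Nₕ/N, N = 32988.
Nonprofit: Wₕ = 0.46926155; term = 0.46926155²·(1 − 0.04903101)·3.14/759 = 8.6633163 × 10^-4.
Private: Wₕ = 0.42873166; term = 0.42873166²·(1 − 0.15647317)·12.5/2213 = 8.7578724 × 10^-4.
Public: Wₕ = 0.10200679; term = 0.10200679²·(1 − 0.22347697)·5.251/752 = 5.6420468 × 10^-5.
Sum = 0.0017985393.
SE = √(0.0017985393) = 0.04241.

0.04241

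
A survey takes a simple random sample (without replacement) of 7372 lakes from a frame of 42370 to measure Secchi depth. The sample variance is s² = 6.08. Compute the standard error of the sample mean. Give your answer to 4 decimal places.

0.0261

Under SRS without replacement, Var(ȳ) = (1 − f)·s²/n with f = n/N = 7372/42370 = 0.17399103.
Var(ȳ) = (1 − 0.17399103)·6.08/7372 = 0.82600897·8.2474227 × 10^-4 = 6.8124451 × 10^-4.
SE(ȳ) = √(6.8124451 × 10^-4) = 0.0261.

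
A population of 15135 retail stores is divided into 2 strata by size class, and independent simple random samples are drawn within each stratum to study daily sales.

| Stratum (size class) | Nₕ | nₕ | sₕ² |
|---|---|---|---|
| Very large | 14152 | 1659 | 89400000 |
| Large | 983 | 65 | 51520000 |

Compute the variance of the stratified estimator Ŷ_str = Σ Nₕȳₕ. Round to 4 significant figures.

Var(Ŷ_str) = Σₕ Nₕ²(1 − fₕ)sₕ²/nₕ.
Very large: 14152²·(1 − 1659/14152)·89400000/1659 = 9.5274284 × 10^12.
Large: 983²·(1 − 65/983)·51520000/65 = 7.1525137 × 10^11.
Sum = 1.024268 × 10^13.

1.024 × 10^13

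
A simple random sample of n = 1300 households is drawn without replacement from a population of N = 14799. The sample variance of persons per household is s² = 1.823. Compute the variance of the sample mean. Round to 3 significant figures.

Under SRS without replacement, Var(ȳ) = (1 − f)·s²/n with f = n/N = 1300/14799 = 0.08784377.
Var(ȳ) = (1 − 0.08784377)·1.823/1300 = 0.91215623·0.0014023077 = 0.0012791237.

0.00128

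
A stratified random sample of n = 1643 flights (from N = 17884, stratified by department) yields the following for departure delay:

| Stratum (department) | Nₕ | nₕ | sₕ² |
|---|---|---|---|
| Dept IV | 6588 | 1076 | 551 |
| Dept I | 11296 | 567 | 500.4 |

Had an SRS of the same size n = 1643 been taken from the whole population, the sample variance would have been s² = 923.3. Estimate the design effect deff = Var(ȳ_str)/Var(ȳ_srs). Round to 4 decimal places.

Var(ȳ_str) = Σ Wₕ²(1−fₕ)sₕ²/nₕ with Wₕ = Nₕ/17884:
  Dept IV: (6588/17884)²·(1−1076/6588)·551/1076 = 0.058139702
  Dept I: (11296/17884)²·(1−567/11296)·500.4/567 = 0.33441739
  → Var(ȳ_str) = 0.39255709.
Var(ȳ_srs) = (1 − 1643/17884)·923.3/1643 = 0.51033268.
deff = 0.39255709 / 0.51033268 = 0.7692.

0.7692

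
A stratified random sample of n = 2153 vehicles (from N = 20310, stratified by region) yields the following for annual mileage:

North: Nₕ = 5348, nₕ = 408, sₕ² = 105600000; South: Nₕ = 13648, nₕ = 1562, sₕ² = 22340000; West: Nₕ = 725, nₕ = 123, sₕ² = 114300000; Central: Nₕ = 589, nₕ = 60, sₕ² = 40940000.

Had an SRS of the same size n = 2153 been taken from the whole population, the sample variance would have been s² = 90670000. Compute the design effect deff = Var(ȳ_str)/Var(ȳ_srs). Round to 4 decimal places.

Var(ȳ_str) = Σ Wₕ²(1−fₕ)sₕ²/nₕ with Wₕ = Nₕ/20310:
  North: (5348/20310)²·(1−408/5348)·105600000/408 = 16576.859
  South: (13648/20310)²·(1−1562/13648)·22340000/1562 = 5719.1817
  West: (725/20310)²·(1−123/725)·114300000/123 = 983.23147
  Central: (589/20310)²·(1−60/589)·40940000/60 = 515.40391
  → Var(ȳ_str) = 23794.676.
Var(ȳ_srs) = (1 − 2153/20310)·90670000/2153 = 37649.027.
deff = 23794.676 / 37649.027 = 0.6320.

0.6320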